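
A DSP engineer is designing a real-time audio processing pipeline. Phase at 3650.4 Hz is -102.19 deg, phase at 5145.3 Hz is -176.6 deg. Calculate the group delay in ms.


Group delay from phase difference:
tau = -d(phi)/d(omega)
d(phi) = -74.41 deg = -1.298699 rad
d(omega) = 2*pi*(5145.3 - 3650.4) = 9392.7337 rad/s
tau = -(-1.298699) / 9392.7337
    = 0.1383 ms

0.1383 ms


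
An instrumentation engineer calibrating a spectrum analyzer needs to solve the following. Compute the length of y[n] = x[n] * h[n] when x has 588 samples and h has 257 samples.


Linear convolution output length:
L = N + M - 1
  = 588 + 257 - 1
  = 844 samples

844


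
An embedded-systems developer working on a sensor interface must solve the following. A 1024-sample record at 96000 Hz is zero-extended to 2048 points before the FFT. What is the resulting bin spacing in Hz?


Frequency resolution after zero-padding:
N_padded = 1024 * 2 = 2048
df = fs / N_padded
   = 96000 / 2048
   = 46.875 Hz

46.875 Hz


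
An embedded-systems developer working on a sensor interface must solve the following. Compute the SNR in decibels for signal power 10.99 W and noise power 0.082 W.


SNR in decibels:
SNR = 10 * log10(Ps / Pn)
    = 10 * log10(10.99 / 0.082)
    = 10 * log10(134.0244)
    = 10 * 2.1272
    = 21.27 dB

21.27 dB


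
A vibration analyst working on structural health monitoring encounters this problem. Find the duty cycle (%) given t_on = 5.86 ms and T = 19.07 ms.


Duty cycle as a percentage:
DC = (t_on / T) * 100
   = (5.86 / 19.07) * 100
   = 0.307289 * 100
   = 30.73 %

30.73 %


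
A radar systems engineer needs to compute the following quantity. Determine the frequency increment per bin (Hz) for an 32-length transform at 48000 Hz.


DFT frequency resolution:
df = fs / N
   = 48000 / 32
   = 1500.0 Hz

1500.0 Hz


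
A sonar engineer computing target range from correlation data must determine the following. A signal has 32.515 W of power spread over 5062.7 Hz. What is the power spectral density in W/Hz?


Power spectral density:
PSD = P / BW
    = 32.515 / 5062.7
    = 0.00642246 W/Hz

0.00642246 W/Hz


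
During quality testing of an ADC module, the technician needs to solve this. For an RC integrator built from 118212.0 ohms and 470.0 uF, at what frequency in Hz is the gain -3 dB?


Cutoff frequency of a first-order RC filter:
fc = 1 / (2 * pi * R * C)
C = 470.0 uF = 0.00047 F
fc = 1 / (2 * pi * 118212.0 * 0.00047)
   = 1 / 349.09151372019
   = 0.002865 Hz

0.002865 Hz


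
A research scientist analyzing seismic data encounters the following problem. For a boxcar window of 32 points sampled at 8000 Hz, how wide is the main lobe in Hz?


Main lobe width for a rectangular window:
Width = 2 * fs / N
      = 2 * 8000 / 32
      = 16000 / 32
      = 500.0 Hz

500.0 Hz


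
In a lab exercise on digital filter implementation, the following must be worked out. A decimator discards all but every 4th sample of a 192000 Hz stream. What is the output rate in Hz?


Decimation reduces the sample rate:
fs_out = fs_in / M
       = 192000 / 4
       = 48000.0 Hz

48000.0 Hz


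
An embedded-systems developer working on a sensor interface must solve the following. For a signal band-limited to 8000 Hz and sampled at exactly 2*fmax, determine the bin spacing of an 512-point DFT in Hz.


Step 1 — Nyquist sampling rate:
fs = 2 * fmax = 2 * 8000 = 16000 Hz

Step 2 — DFT bin spacing:
df = fs / N = 16000 / 512 = 31.25 Hz

31.25 Hz


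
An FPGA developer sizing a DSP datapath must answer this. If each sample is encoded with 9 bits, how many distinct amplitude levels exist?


Number of quantization levels = 2^N
= 2^9
= 512

512


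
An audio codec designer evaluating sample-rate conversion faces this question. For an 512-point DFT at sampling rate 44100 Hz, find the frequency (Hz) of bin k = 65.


Frequency of DFT bin k:
f_k = k * fs / N
    = 65 * 44100 / 512
    = 2866500 / 512
    = 5598.633 Hz

5598.633 Hz


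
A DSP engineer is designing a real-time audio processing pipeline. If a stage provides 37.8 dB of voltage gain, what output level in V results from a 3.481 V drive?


Output voltage from dB gain:
V_out = V_in * 10^(gain_dB / 20)
      = 3.481 * 10^(37.8 / 20)
      = 3.481 * 77.624712
      = 270.2116 V

270.2116 V


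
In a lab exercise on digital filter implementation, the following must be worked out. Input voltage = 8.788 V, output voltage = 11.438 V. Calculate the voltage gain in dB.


Voltage gain in dB:
G = 20 * log10(Vout / Vin)
  = 20 * log10(11.438 / 8.788)
  = 20 * log10(1.301548)
  = 20 * 0.11446
  = 2.29 dB

2.29 dB


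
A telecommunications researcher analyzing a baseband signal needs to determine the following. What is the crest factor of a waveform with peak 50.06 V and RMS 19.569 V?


Crest factor is the ratio of peak to RMS:
CF = V_peak / V_rms
   = 50.06 / 19.569
   = 2.5581

2.5581


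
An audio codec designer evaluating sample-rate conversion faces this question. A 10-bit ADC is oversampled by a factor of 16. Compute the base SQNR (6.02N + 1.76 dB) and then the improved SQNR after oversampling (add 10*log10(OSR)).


Step 1 — baseline SQNR at Nyquist:
SQNR_base = 6.02*N + 1.76
          = 6.02*10 + 1.76
          = 61.96 dB

Step 2 — oversampling processing gain:
G = 10*log10(OSR) = 10*log10(16) = 12.04 dB

Step 3 — total:
SQNR_total = 61.96 + 12.04 = 74.0 dB

Base SQNR = 61.96 dB; oversampled SQNR = 74.0 dB


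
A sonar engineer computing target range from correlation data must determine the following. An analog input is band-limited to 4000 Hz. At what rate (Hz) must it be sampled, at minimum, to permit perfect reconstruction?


The Nyquist rate is twice the maximum frequency component.
fs_min = 2 * fmax
      = 2 * 4000
      = 8000 Hz

8000


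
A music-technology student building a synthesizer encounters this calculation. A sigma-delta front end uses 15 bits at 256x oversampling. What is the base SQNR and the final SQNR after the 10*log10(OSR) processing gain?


Step 1 — baseline SQNR at Nyquist:
SQNR_base = 6.02*N + 1.76
          = 6.02*15 + 1.76
          = 92.06 dB

Step 2 — oversampling processing gain:
G = 10*log10(OSR) = 10*log10(256) = 24.08 dB

Step 3 — total:
SQNR_total = 92.06 + 24.08 = 116.14 dB

Base SQNR = 92.06 dB; oversampled SQNR = 116.14 dB


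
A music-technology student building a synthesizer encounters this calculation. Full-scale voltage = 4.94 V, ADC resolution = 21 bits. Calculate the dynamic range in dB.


Dynamic range from full-scale to LSB:
V_min = V_max / 2^bits = 4.94 / 2^21
DR = 20 * log10(V_max / V_min)
   = 20 * log10(2^21)
   = 20 * 21 * log10(2)
   = 126.43 dB

126.43 dB


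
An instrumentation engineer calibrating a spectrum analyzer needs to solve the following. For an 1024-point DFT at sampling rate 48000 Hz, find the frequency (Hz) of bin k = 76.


Frequency of DFT bin k:
f_k = k * fs / N
    = 76 * 48000 / 1024
    = 3648000 / 1024
    = 3562.5 Hz

3562.5 Hz


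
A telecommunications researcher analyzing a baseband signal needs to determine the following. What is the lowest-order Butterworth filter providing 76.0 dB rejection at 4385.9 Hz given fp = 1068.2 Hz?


Butterworth filter order formula:
n = log10(10^(A/10) - 1) / (2 * log10(f_stop/f_pass))
10^(76.0/10) - 1 = 39810716.0553
f_stop/f_pass = 4385.9 / 1068.2 = 4.1059
n = 6.1949 -> ceil = 7

7


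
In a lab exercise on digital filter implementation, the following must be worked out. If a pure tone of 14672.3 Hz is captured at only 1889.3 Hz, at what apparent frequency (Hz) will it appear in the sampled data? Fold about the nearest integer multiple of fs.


Compute the nearest integer multiple of fs to the signal:
n = round(14672.3 / 1889.3) = 8
f_alias = |14672.3 - 8 * 1889.3|
        = |14672.3 - 15114.4|
        = 442.1 Hz

442.1


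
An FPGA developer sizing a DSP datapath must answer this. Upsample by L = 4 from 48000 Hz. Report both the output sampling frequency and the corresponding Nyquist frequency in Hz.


Step 1 — output sample rate after interpolation by L:
fs_out = L * fs_in = 4 * 48000 = 192000 Hz

Step 2 — Nyquist frequency of the output stream:
f_Nyq = fs_out / 2 = 192000 / 2 = 96000.0 Hz

fs_out = 192000 Hz; f_Nyquist = 96000.0 Hz


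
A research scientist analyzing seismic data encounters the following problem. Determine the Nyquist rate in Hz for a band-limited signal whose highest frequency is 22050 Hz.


The Nyquist rate is twice the maximum frequency component.
fs_min = 2 * fmax
      = 2 * 22050
      = 44100 Hz

44100


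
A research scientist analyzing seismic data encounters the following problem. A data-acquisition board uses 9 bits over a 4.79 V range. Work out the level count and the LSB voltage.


Step 1 — number of quantization levels:
L = 2^N = 2^9 = 512

Step 2 — LSB step size:
delta = Vfs / L
      = 4.79 / 512
      = 0.00935547 V

Levels = 512; step size = 0.00935547 V


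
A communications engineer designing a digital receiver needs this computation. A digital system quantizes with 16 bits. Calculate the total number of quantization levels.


Number of quantization levels = 2^N
= 2^16
= 65536

65536


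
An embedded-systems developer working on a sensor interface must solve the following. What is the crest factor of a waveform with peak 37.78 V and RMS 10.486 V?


Crest factor is the ratio of peak to RMS:
CF = V_peak / V_rms
   = 37.78 / 10.486
   = 3.6029

3.6029


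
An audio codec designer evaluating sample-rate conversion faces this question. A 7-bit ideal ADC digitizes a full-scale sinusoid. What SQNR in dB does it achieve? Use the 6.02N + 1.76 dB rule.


Theoretical SNR for a full-scale sinusoid:
SNR = 6.02 * N + 1.76
    = 6.02 * 7 + 1.76
    = 42.14 + 1.76
    = 43.9 dB

43.9 dB


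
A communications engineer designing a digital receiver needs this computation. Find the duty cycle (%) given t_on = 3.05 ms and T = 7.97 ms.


Duty cycle as a percentage:
DC = (t_on / T) * 100
   = (3.05 / 7.97) * 100
   = 0.382685 * 100
   = 38.27 %

38.27 %


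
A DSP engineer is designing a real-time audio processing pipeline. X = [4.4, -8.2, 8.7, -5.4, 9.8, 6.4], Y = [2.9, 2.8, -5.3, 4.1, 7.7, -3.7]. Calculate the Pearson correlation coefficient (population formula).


Pearson correlation coefficient (population):
r = cov(X,Y) / (std(X) * std(Y))
Mean X = 2.6167, Mean Y = 1.4167
Cov(X,Y) = -8.151944
Std(X) = 6.920601, Std(Y) = 4.510882
r = -0.2611

-0.2611


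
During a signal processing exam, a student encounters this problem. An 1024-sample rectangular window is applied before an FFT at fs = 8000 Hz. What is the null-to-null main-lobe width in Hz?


Main lobe width for a rectangular window:
Width = 2 * fs / N
      = 2 * 8000 / 1024
      = 16000 / 1024
      = 15.625 Hz

15.625 Hz


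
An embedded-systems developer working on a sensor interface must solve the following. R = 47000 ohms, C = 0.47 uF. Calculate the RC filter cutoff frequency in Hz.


Cutoff frequency of a first-order RC filter:
fc = 1 / (2 * pi * R * C)
C = 0.47 uF = 4.7e-07 F
fc = 1 / (2 * pi * 47000 * 4.7e-07)
   = 1 / 0.1387955634356
   = 7.204841 Hz

7.204841 Hz


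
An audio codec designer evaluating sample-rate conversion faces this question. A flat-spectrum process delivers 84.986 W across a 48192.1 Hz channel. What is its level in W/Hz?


Power spectral density:
PSD = P / BW
    = 84.986 / 48192.1
    = 0.00176348 W/Hz

0.00176348 W/Hz


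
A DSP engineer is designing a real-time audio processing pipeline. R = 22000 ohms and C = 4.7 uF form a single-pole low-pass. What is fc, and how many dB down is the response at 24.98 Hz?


Step 1 — cutoff frequency:
fc = 1 / (2*pi*R*C)
C = 4.7 uF = 4.7e-06 F
fc = 1 / (2*pi*22000*4.7e-06)
   = 1.53922 Hz

Step 2 — magnitude at f = 24.98 Hz:
|H(f)| = 1 / sqrt(1 + (f/fc)^2)
f/fc = 24.98 / 1.53922 = 16.228999
|H| = 1 / sqrt(1 + 263.380409) = 0.0615015
|H|_dB = 20*log10(0.0615015) = -24.22 dB

fc = 1.53922 Hz; |H(24.98 Hz)| = -24.22 dB


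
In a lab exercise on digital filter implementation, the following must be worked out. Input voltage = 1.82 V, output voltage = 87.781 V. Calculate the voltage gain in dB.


Voltage gain in dB:
G = 20 * log10(Vout / Vin)
  = 20 * log10(87.781 / 1.82)
  = 20 * log10(48.231319)
  = 20 * 1.683329
  = 33.67 dB

33.67 dB


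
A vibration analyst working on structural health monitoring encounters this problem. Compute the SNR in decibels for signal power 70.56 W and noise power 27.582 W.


SNR in decibels:
SNR = 10 * log10(Ps / Pn)
    = 10 * log10(70.56 / 27.582)
    = 10 * log10(2.5582)
    = 10 * 0.4079
    = 4.08 dB

4.08 dB


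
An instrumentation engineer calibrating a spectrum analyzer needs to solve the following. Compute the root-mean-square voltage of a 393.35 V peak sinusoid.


RMS voltage for a sinusoidal waveform:
V_rms = V_peak / sqrt(2)
      = 393.35 / 1.414214
      = 278.14 V

278.14 V


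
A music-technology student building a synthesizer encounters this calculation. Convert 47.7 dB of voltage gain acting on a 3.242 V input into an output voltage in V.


Output voltage from dB gain:
V_out = V_in * 10^(gain_dB / 20)
      = 3.242 * 10^(47.7 / 20)
      = 3.242 * 242.66101
      = 786.707 V

786.707 V


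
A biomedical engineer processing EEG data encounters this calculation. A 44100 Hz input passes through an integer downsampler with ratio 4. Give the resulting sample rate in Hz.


Decimation reduces the sample rate:
fs_out = fs_in / M
       = 44100 / 4
       = 11025.0 Hz

11025.0 Hz


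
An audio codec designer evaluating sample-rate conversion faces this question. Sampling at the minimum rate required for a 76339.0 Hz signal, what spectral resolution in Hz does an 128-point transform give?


Step 1 — Nyquist sampling rate:
fs = 2 * fmax = 2 * 76339.0 = 152678.0 Hz

Step 2 — DFT bin spacing:
df = fs / N = 152678.0 / 128 = 1192.7969 Hz

1192.7969 Hz


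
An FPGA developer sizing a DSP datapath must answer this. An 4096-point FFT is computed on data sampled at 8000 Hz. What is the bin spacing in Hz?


DFT frequency resolution:
df = fs / N
   = 8000 / 4096
   = 1.9531 Hz

1.9531 Hz


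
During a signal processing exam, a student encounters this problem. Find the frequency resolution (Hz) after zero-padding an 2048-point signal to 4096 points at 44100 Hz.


Frequency resolution after zero-padding:
N_padded = 2048 * 2 = 4096
df = fs / N_padded
   = 44100 / 4096
   = 10.7666 Hz

10.7666 Hz


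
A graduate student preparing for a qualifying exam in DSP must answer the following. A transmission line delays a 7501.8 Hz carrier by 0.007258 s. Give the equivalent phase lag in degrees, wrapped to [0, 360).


Phase shift from frequency and time delay:
phi = 360 * f * t_delay
    = 360 * 7501.8 * 0.007258
    = 19601.3 degrees
    mod 360 = 161.3 degrees

161.3 degrees


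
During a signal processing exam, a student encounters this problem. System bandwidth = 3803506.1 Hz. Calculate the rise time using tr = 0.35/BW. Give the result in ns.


Rise time from bandwidth relationship:
tr = 0.35 / BW
   = 0.35 / 3803506.1
   = 9.202035985e-08 s
   = 92.0204 ns

92.0204 ns


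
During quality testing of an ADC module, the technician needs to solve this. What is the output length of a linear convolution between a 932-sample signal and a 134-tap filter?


Linear convolution output length:
L = N + M - 1
  = 932 + 134 - 1
  = 1065 samples

1065


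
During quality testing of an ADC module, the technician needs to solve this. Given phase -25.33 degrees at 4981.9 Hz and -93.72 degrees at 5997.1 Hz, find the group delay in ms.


Group delay from phase difference:
tau = -d(phi)/d(omega)
d(phi) = -68.39 deg = -1.193631 rad
d(omega) = 2*pi*(5997.1 - 4981.9) = 6378.6897 rad/s
tau = -(-1.193631) / 6378.6897
    = 0.1871 ms

0.1871 ms


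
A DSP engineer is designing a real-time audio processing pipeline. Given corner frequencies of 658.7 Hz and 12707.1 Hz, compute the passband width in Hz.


Bandwidth is the difference of -3dB frequencies:
BW = f_high - f_low
   = 12707.1 - 658.7
   = 12048.4 Hz

12048.4 Hz


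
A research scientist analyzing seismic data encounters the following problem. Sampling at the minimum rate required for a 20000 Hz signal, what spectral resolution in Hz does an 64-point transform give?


Step 1 — Nyquist sampling rate:
fs = 2 * fmax = 2 * 20000 = 40000 Hz

Step 2 — DFT bin spacing:
df = fs / N = 40000 / 64 = 625.0 Hz

625.0 Hz


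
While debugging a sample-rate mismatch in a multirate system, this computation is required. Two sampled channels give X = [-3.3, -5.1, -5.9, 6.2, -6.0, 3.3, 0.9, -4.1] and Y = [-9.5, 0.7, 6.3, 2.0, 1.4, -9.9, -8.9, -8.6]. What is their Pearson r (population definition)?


Pearson correlation coefficient (population):
r = cov(X,Y) / (std(X) * std(Y))
Mean X = -1.75, Mean Y = -3.3125
Cov(X,Y) = -7.148125
Std(X) = 4.332436, Std(Y) = 6.121568
r = -0.2695

-0.2695


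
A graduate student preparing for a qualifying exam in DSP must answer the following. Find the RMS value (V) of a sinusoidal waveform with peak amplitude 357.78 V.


RMS voltage for a sinusoidal waveform:
V_rms = V_peak / sqrt(2)
      = 357.78 / 1.414214
      = 252.989 V

252.989 V


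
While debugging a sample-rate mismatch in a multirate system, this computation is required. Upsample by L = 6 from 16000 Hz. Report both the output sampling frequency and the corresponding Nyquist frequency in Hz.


Step 1 — output sample rate after interpolation by L:
fs_out = L * fs_in = 6 * 16000 = 96000 Hz

Step 2 — Nyquist frequency of the output stream:
f_Nyq = fs_out / 2 = 96000 / 2 = 48000.0 Hz

fs_out = 96000 Hz; f_Nyquist = 48000.0 Hz


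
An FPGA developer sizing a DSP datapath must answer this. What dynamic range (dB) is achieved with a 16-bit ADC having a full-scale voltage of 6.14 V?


Dynamic range from full-scale to LSB:
V_min = V_max / 2^bits = 6.14 / 2^16
DR = 20 * log10(V_max / V_min)
   = 20 * log10(2^16)
   = 20 * 16 * log10(2)
   = 96.33 dB

96.33 dB


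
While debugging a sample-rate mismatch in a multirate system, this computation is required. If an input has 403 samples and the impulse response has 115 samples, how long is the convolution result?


Linear convolution output length:
L = N + M - 1
  = 403 + 115 - 1
  = 517 samples

517


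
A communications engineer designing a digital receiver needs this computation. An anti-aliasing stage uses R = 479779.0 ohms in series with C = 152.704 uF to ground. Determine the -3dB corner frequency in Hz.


Cutoff frequency of a first-order RC filter:
fc = 1 / (2 * pi * R * C)
C = 152.704 uF = 0.000152704 F
fc = 1 / (2 * pi * 479779.0 * 0.000152704)
   = 1 / 460.33237166688
   = 0.002172 Hz

0.002172 Hz


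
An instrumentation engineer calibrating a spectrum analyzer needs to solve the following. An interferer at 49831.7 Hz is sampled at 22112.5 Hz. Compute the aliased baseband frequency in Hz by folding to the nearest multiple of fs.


Compute the nearest integer multiple of fs to the signal:
n = round(49831.7 / 22112.5) = 2
f_alias = |49831.7 - 2 * 22112.5|
        = |49831.7 - 44225.0|
        = 5606.7 Hz

5606.7


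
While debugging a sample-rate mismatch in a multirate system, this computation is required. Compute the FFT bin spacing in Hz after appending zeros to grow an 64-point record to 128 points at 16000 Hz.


Frequency resolution after zero-padding:
N_padded = 64 * 2 = 128
df = fs / N_padded
   = 16000 / 128
   = 125.0 Hz

125.0 Hz


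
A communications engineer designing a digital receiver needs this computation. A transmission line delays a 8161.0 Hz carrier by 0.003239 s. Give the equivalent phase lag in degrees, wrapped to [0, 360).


Phase shift from frequency and time delay:
phi = 360 * f * t_delay
    = 360 * 8161.0 * 0.003239
    = 9516.05 degrees
    mod 360 = 156.05 degrees

156.05 degrees


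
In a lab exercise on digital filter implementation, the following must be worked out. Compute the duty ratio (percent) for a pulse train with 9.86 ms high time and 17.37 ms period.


Duty cycle as a percentage:
DC = (t_on / T) * 100
   = (9.86 / 17.37) * 100
   = 0.567645 * 100
   = 56.76 %

56.76 %


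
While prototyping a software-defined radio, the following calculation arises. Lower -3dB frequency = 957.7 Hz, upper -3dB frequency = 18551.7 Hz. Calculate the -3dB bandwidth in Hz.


Bandwidth is the difference of -3dB frequencies:
BW = f_high - f_low
   = 18551.7 - 957.7
   = 17594.0 Hz

17594.0 Hz


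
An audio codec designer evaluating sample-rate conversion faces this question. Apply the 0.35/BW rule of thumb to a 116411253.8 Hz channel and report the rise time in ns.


Rise time from bandwidth relationship:
tr = 0.35 / BW
   = 0.35 / 116411253.8
   = 3.006582169e-09 s
   = 3.0066 ns

3.0066 ns


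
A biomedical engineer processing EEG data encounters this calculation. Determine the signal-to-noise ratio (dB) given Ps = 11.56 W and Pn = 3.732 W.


SNR in decibels:
SNR = 10 * log10(Ps / Pn)
    = 10 * log10(11.56 / 3.732)
    = 10 * log10(3.0975)
    = 10 * 0.491
    = 4.91 dB

4.91 dB


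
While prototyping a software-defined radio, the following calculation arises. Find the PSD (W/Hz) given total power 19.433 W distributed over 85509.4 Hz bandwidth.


Power spectral density:
PSD = P / BW
    = 19.433 / 85509.4
    = 0.00022726 W/Hz

0.00022726 W/Hz


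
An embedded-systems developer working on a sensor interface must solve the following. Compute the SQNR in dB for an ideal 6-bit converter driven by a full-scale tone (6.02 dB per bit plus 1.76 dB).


Theoretical SNR for a full-scale sinusoid:
SNR = 6.02 * N + 1.76
    = 6.02 * 6 + 1.76
    = 36.12 + 1.76
    = 37.88 dB

37.88 dB


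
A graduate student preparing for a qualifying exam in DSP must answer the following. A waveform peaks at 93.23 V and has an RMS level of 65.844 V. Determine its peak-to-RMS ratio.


Crest factor is the ratio of peak to RMS:
CF = V_peak / V_rms
   = 93.23 / 65.844
   = 1.4159

1.4159


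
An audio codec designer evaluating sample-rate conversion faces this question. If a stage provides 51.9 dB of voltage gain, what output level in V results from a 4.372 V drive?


Output voltage from dB gain:
V_out = V_in * 10^(gain_dB / 20)
      = 4.372 * 10^(51.9 / 20)
      = 4.372 * 393.550075
      = 1720.6009 V

1720.6009 V


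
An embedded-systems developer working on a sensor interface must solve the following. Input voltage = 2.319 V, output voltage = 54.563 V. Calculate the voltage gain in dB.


Voltage gain in dB:
G = 20 * log10(Vout / Vin)
  = 20 * log10(54.563 / 2.319)
  = 20 * log10(23.528676)
  = 20 * 1.371597
  = 27.43 dB

27.43 dB


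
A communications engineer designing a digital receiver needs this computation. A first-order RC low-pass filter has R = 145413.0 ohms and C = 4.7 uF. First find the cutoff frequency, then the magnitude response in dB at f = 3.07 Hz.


Step 1 — cutoff frequency:
fc = 1 / (2*pi*R*C)
C = 4.7 uF = 4.7e-06 F
fc = 1 / (2*pi*145413.0*4.7e-06)
   = 0.232873 Hz

Step 2 — magnitude at f = 3.07 Hz:
|H(f)| = 1 / sqrt(1 + (f/fc)^2)
f/fc = 3.07 / 0.232873 = 13.183151
|H| = 1 / sqrt(1 + 173.79547) = 0.0756371
|H|_dB = 20*log10(0.0756371) = -22.43 dB

fc = 0.232873 Hz; |H(3.07 Hz)| = -22.43 dB


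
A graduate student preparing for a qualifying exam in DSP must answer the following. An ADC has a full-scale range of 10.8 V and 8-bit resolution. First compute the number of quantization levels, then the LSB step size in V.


Step 1 — number of quantization levels:
L = 2^N = 2^8 = 256

Step 2 — LSB step size:
delta = Vfs / L
      = 10.8 / 256
      = 0.0421875 V

Levels = 256; step size = 0.0421875 V


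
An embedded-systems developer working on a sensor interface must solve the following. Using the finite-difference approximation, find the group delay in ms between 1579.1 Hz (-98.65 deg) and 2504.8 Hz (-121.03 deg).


Group delay from phase difference:
tau = -d(phi)/d(omega)
d(phi) = -22.38 deg = -0.390605 rad
d(omega) = 2*pi*(2504.8 - 1579.1) = 5816.3446 rad/s
tau = -(-0.390605) / 5816.3446
    = 0.0672 ms

0.0672 ms


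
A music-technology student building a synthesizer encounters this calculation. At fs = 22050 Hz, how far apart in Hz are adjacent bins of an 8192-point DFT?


DFT frequency resolution:
df = fs / N
   = 22050 / 8192
   = 2.6917 Hz

2.6917 Hz


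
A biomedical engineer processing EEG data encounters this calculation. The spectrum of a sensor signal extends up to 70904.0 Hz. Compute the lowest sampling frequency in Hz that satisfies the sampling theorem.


The Nyquist rate is twice the maximum frequency component.
fs_min = 2 * fmax
      = 2 * 70904.0
      = 141808.0 Hz

141808.0


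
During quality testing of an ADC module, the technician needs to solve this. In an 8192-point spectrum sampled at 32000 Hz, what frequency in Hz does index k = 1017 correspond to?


Frequency of DFT bin k:
f_k = k * fs / N
    = 1017 * 32000 / 8192
    = 32544000 / 8192
    = 3972.656 Hz

3972.656 Hz


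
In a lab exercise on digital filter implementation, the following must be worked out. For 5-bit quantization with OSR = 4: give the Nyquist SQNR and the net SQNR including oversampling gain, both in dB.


Step 1 — baseline SQNR at Nyquist:
SQNR_base = 6.02*N + 1.76
          = 6.02*5 + 1.76
          = 31.86 dB

Step 2 — oversampling processing gain:
G = 10*log10(OSR) = 10*log10(4) = 6.02 dB

Step 3 — total:
SQNR_total = 31.86 + 6.02 = 37.88 dB

Base SQNR = 31.86 dB; oversampled SQNR = 37.88 dB


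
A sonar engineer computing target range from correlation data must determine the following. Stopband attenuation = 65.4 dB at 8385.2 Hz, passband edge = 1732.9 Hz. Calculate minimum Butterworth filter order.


Butterworth filter order formula:
n = log10(10^(A/10) - 1) / (2 * log10(f_stop/f_pass))
10^(65.4/10) - 1 = 3467367.5045
f_stop/f_pass = 8385.2 / 1732.9 = 4.8388
n = 4.7755 -> ceil = 5

5


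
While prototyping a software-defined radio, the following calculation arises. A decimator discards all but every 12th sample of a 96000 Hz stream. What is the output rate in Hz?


Decimation reduces the sample rate:
fs_out = fs_in / M
       = 96000 / 12
       = 8000.0 Hz

8000.0 Hz


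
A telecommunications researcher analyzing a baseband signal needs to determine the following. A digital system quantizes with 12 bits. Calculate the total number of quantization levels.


Number of quantization levels = 2^N
= 2^12
= 4096

4096


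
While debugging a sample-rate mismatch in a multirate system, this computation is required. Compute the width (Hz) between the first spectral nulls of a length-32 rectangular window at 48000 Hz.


Main lobe width for a rectangular window:
Width = 2 * fs / N
      = 2 * 48000 / 32
      = 96000 / 32
      = 3000.0 Hz

3000.0 Hz


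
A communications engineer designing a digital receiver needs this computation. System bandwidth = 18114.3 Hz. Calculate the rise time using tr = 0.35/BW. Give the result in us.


Rise time from bandwidth relationship:
tr = 0.35 / BW
   = 0.35 / 18114.3
   = 1.932175132e-05 s
   = 19.3218 us

19.3218 us


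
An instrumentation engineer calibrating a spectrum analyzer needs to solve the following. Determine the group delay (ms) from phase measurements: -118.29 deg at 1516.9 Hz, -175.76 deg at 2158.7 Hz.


Group delay from phase difference:
tau = -d(phi)/d(omega)
d(phi) = -57.47 deg = -1.003041 rad
d(omega) = 2*pi*(2158.7 - 1516.9) = 4032.5483 rad/s
tau = -(-1.003041) / 4032.5483
    = 0.2487 ms

0.2487 ms


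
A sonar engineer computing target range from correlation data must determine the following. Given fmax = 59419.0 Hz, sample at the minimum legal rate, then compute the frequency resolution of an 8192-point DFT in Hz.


Step 1 — Nyquist sampling rate:
fs = 2 * fmax = 2 * 59419.0 = 118838.0 Hz

Step 2 — DFT bin spacing:
df = fs / N = 118838.0 / 8192 = 14.5066 Hz

14.5066 Hz


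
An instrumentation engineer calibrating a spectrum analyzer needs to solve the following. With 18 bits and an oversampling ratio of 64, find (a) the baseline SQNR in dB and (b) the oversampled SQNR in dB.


Step 1 — baseline SQNR at Nyquist:
SQNR_base = 6.02*N + 1.76
          = 6.02*18 + 1.76
          = 110.12 dB

Step 2 — oversampling processing gain:
G = 10*log10(OSR) = 10*log10(64) = 18.06 dB

Step 3 — total:
SQNR_total = 110.12 + 18.06 = 128.18 dB

Base SQNR = 110.12 dB; oversampled SQNR = 128.18 dB


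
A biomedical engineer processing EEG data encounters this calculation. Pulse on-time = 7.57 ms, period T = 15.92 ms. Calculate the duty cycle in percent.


Duty cycle as a percentage:
DC = (t_on / T) * 100
   = (7.57 / 15.92) * 100
   = 0.475503 * 100
   = 47.55 %

47.55 %


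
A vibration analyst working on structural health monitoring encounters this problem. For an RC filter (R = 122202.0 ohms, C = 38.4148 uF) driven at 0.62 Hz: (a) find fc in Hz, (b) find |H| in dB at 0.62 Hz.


Step 1 — cutoff frequency:
fc = 1 / (2*pi*R*C)
C = 38.4148 uF = 3.84148e-05 F
fc = 1 / (2*pi*122202.0*3.84148e-05)
   = 0.0339034 Hz

Step 2 — magnitude at f = 0.62 Hz:
|H(f)| = 1 / sqrt(1 + (f/fc)^2)
f/fc = 0.62 / 0.0339034 = 18.287251
|H| = 1 / sqrt(1 + 334.423549) = 0.0546013
|H|_dB = 20*log10(0.0546013) = -25.26 dB

fc = 0.0339034 Hz; |H(0.62 Hz)| = -25.26 dB


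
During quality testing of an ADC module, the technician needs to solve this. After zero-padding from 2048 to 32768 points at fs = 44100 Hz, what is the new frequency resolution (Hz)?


Frequency resolution after zero-padding:
N_padded = 2048 * 16 = 32768
df = fs / N_padded
   = 44100 / 32768
   = 1.3458 Hz

1.3458 Hz


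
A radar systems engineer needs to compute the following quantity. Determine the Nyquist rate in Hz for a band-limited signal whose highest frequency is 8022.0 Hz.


The Nyquist rate is twice the maximum frequency component.
fs_min = 2 * fmax
      = 2 * 8022.0
      = 16044.0 Hz

16044.0


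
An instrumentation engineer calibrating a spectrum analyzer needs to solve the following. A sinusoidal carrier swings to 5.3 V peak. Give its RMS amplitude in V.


RMS voltage for a sinusoidal waveform:
V_rms = V_peak / sqrt(2)
      = 5.3 / 1.414214
      = 3.748 V

3.748 V


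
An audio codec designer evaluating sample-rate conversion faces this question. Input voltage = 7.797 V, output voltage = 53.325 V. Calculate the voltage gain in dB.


Voltage gain in dB:
G = 20 * log10(Vout / Vin)
  = 20 * log10(53.325 / 7.797)
  = 20 * log10(6.839169)
  = 20 * 0.835003
  = 16.7 dB

16.7 dB


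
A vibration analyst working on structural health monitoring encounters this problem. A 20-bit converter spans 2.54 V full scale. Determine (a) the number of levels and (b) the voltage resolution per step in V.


Step 1 — number of quantization levels:
L = 2^N = 2^20 = 1048576

Step 2 — LSB step size:
delta = Vfs / L
      = 2.54 / 1048576
      = 2.42e-06 V

Levels = 1048576; step size = 2.42e-06 V


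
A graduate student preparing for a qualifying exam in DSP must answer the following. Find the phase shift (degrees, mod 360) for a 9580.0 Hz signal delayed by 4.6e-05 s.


Phase shift from frequency and time delay:
phi = 360 * f * t_delay
    = 360 * 9580.0 * 4.6e-05
    = 158.64 degrees
    mod 360 = 158.64 degrees

158.64 degrees


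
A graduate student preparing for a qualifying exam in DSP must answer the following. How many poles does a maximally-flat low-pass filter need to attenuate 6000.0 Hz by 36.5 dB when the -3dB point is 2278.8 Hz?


Butterworth filter order formula:
n = log10(10^(A/10) - 1) / (2 * log10(f_stop/f_pass))
10^(36.5/10) - 1 = 4465.8359
f_stop/f_pass = 6000.0 / 2278.8 = 2.633
n = 4.3405 -> ceil = 5

5


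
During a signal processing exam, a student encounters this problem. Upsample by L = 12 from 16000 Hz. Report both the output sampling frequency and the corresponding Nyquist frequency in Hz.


Step 1 — output sample rate after interpolation by L:
fs_out = L * fs_in = 12 * 16000 = 192000 Hz

Step 2 — Nyquist frequency of the output stream:
f_Nyq = fs_out / 2 = 192000 / 2 = 96000.0 Hz

fs_out = 192000 Hz; f_Nyquist = 96000.0 Hz


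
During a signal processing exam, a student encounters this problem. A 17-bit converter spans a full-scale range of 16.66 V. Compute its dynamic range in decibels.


Dynamic range from full-scale to LSB:
V_min = V_max / 2^bits = 16.66 / 2^17
DR = 20 * log10(V_max / V_min)
   = 20 * log10(2^17)
   = 20 * 17 * log10(2)
   = 102.35 dB

102.35 dB


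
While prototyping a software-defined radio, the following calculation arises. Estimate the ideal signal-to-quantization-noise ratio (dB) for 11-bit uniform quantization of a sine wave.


Theoretical SNR for a full-scale sinusoid:
SNR = 6.02 * N + 1.76
    = 6.02 * 11 + 1.76
    = 66.22 + 1.76
    = 67.98 dB

67.98 dB


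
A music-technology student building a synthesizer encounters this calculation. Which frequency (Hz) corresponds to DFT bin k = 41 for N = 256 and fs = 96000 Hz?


Frequency of DFT bin k:
f_k = k * fs / N
    = 41 * 96000 / 256
    = 3936000 / 256
    = 15375.0 Hz

15375.0 Hz


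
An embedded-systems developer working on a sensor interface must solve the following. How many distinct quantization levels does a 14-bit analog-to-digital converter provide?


Number of quantization levels = 2^N
= 2^14
= 16384

16384


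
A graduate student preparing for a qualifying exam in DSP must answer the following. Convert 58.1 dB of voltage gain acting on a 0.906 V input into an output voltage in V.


Output voltage from dB gain:
V_out = V_in * 10^(gain_dB / 20)
      = 0.906 * 10^(58.1 / 20)
      = 0.906 * 803.526122
      = 727.9947 V

727.9947 V


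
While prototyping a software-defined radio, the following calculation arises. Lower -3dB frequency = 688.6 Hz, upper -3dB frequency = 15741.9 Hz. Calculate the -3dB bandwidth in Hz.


Bandwidth is the difference of -3dB frequencies:
BW = f_high - f_low
   = 15741.9 - 688.6
   = 15053.3 Hz

15053.3 Hz


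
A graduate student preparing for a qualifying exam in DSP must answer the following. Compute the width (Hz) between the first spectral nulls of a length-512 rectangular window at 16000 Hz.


Main lobe width for a rectangular window:
Width = 2 * fs / N
      = 2 * 16000 / 512
      = 32000 / 512
      = 62.5 Hz

62.5 Hz


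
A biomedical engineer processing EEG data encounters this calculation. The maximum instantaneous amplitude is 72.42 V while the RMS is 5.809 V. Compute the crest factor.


Crest factor is the ratio of peak to RMS:
CF = V_peak / V_rms
   = 72.42 / 5.809
   = 12.4669

12.4669


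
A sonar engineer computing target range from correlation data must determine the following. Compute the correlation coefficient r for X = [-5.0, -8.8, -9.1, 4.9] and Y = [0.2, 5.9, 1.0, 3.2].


Pearson correlation coefficient (population):
r = cov(X,Y) / (std(X) * std(Y))
Mean X = -4.5, Mean Y = 2.575
Cov(X,Y) = 0.0025
Std(X) = 5.662597, Std(Y) = 2.211758
r = 0.0002

0.0002


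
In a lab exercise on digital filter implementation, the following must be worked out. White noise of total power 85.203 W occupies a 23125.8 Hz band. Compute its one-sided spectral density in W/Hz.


Power spectral density:
PSD = P / BW
    = 85.203 / 23125.8
    = 0.00368433 W/Hz

0.00368433 W/Hz


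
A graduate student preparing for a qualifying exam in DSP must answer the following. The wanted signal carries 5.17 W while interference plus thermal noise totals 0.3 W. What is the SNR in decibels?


SNR in decibels:
SNR = 10 * log10(Ps / Pn)
    = 10 * log10(5.17 / 0.3)
    = 10 * log10(17.2333)
    = 10 * 1.2364
    = 12.36 dB

12.36 dB


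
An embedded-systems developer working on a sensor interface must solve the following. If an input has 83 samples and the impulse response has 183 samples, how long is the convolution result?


Linear convolution output length:
L = N + M - 1
  = 83 + 183 - 1
  = 265 samples

265


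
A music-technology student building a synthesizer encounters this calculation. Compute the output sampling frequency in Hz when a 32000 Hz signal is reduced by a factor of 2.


Decimation reduces the sample rate:
fs_out = fs_in / M
       = 32000 / 2
       = 16000.0 Hz

16000.0 Hz


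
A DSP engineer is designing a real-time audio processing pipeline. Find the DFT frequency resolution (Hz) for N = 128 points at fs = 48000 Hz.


DFT frequency resolution:
df = fs / N
   = 48000 / 128
   = 375.0 Hz

375.0 Hz


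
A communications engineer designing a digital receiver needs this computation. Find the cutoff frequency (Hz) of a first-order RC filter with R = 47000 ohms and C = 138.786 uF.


Cutoff frequency of a first-order RC filter:
fc = 1 / (2 * pi * R * C)
C = 138.786 uF = 0.000138786 F
fc = 1 / (2 * pi * 47000 * 0.000138786)
   = 1 / 40.984853333985
   = 0.024399 Hz

0.024399 Hz


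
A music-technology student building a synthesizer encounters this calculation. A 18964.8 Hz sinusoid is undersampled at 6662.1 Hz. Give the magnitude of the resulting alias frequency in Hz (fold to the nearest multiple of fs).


Compute the nearest integer multiple of fs to the signal:
n = round(18964.8 / 6662.1) = 3
f_alias = |18964.8 - 3 * 6662.1|
        = |18964.8 - 19986.3|
        = 1021.5 Hz

1021.5


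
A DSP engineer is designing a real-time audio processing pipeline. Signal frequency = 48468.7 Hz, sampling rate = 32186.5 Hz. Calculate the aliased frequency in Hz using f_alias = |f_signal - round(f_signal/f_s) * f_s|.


Compute the nearest integer multiple of fs to the signal:
n = round(48468.7 / 32186.5) = 2
f_alias = |48468.7 - 2 * 32186.5|
        = |48468.7 - 64373.0|
        = 15904.3 Hz

15904.3


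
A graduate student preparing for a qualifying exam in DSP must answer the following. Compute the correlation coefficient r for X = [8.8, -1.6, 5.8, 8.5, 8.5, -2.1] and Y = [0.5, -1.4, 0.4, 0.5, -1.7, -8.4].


Pearson correlation coefficient (population):
r = cov(X,Y) / (std(X) * std(Y))
Mean X = 4.65, Mean Y = -1.6833
Cov(X,Y) = 10.560833
Std(X) = 4.704873, Std(Y) = 3.13763
r = 0.7154

0.7154


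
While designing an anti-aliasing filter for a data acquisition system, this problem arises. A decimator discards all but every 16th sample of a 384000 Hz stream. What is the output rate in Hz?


Decimation reduces the sample rate:
fs_out = fs_in / M
       = 384000 / 16
       = 24000.0 Hz

24000.0 Hz


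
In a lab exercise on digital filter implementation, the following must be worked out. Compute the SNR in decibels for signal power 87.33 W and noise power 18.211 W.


SNR in decibels:
SNR = 10 * log10(Ps / Pn)
    = 10 * log10(87.33 / 18.211)
    = 10 * log10(4.7955)
    = 10 * 0.6808
    = 6.81 dB

6.81 dB


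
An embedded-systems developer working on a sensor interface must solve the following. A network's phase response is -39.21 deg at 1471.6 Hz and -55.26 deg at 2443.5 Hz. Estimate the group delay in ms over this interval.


Group delay from phase difference:
tau = -d(phi)/d(omega)
d(phi) = -16.05 deg = -0.280125 rad
d(omega) = 2*pi*(2443.5 - 1471.6) = 6106.6278 rad/s
tau = -(-0.280125) / 6106.6278
    = 0.0459 ms

0.0459 ms


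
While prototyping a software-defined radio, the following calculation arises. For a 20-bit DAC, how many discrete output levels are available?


Number of quantization levels = 2^N
= 2^20
= 1048576

1048576


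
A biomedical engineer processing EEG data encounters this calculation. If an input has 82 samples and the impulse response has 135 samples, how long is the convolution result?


Linear convolution output length:
L = N + M - 1
  = 82 + 135 - 1
  = 216 samples

216


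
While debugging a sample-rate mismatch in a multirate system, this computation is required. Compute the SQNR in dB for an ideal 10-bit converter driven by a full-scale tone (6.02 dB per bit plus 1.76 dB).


Theoretical SNR for a full-scale sinusoid:
SNR = 6.02 * N + 1.76
    = 6.02 * 10 + 1.76
    = 60.2 + 1.76
    = 61.96 dB

61.96 dB
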